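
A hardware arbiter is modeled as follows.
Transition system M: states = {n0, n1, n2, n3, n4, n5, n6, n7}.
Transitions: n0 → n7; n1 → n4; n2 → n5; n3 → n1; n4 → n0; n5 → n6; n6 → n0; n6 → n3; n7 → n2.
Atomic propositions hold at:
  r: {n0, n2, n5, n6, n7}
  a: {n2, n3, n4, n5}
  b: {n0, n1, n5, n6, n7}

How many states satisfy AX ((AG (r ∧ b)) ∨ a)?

Sat(r ∧ b) = {n0, n5, n6, n7}
AG (r ∧ b): greatest fixpoint, start Z0 = {n0, n5, n6, n7}, keep only states in Sat with every successor in Z. Z1 = {n0, n5}; Z2 = ∅; fixed.
Sat(AG (r ∧ b)) = ∅
Sat((AG (r ∧ b)) ∨ a) = {n2, n3, n4, n5}
Sat(AX ((AG (r ∧ b)) ∨ a)) = {s : every successor in {n2, n3, n4, n5}} = {n1, n2, n7}
|Sat(AX ((AG (r ∧ b)) ∨ a))| = |{n1, n2, n7}| = 3.

3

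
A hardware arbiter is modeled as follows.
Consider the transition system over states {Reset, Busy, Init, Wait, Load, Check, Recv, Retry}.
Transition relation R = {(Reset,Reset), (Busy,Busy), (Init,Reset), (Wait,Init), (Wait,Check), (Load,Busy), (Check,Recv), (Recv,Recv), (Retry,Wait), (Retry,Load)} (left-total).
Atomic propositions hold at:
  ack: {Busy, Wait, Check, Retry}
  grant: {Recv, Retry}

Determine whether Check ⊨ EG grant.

EG grant: greatest fixpoint, start Z0 = {Recv, Retry}, keep only states in Sat with some successor in Z. Z1 = {Recv}; fixed.
Sat(EG grant) = {Recv}
Check ∉ Sat(EG grant) = {Recv}, so the formula does not hold at Check.

No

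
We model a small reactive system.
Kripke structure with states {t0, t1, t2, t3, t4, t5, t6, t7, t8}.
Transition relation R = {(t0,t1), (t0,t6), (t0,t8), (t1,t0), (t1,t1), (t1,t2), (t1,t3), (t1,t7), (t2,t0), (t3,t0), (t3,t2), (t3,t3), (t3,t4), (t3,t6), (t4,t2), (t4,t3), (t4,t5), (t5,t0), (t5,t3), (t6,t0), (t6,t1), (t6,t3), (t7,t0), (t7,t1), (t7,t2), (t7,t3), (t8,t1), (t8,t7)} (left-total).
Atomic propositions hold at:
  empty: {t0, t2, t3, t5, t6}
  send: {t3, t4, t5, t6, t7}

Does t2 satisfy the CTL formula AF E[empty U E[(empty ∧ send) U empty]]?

Sat(empty ∧ send) = {t3, t5, t6}
E[(empty ∧ send) U empty]: least fixpoint, start Z0 = Sat(empty) = {t0, t2, t3, t5, t6}, add states in Sat(empty ∧ send) with some successor in Z. Already a fixed point.
Sat(E[(empty ∧ send) U empty]) = {t0, t2, t3, t5, t6}
E[empty U E[(empty ∧ send) U empty]]: least fixpoint, start Z0 = Sat(E[(empty ∧ send) U empty]) = {t0, t2, t3, t5, t6}, add states in Sat(empty) with some successor in Z. Already a fixed point.
Sat(E[empty U E[(empty ∧ send) U empty]]) = {t0, t2, t3, t5, t6}
AF E[empty U E[(empty ∧ send) U empty]]: least fixpoint, start Z0 = {t0, t2, t3, t5, t6}, add states with every successor in Z. Z1 = {t0, t2, t3, t4, t5, t6}; fixed.
Sat(AF E[empty U E[(empty ∧ send) U empty]]) = {t0, t2, t3, t4, t5, t6}
t2 ∈ Sat(AF E[empty U E[(empty ∧ send) U empty]]) = {t0, t2, t3, t4, t5, t6}, so the formula holds at t2.

Yes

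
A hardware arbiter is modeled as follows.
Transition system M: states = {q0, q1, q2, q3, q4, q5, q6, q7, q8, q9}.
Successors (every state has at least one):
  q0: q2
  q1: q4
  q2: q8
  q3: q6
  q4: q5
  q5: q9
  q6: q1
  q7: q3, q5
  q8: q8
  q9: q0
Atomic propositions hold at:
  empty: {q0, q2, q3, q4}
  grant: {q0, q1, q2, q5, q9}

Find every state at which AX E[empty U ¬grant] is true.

{q0, q1, q2, q3, q8, q9}

Sat(¬grant) = {q3, q4, q6, q7, q8}
E[empty U ¬grant]: least fixpoint, start Z0 = Sat(¬grant) = {q3, q4, q6, q7, q8}, add states in Sat(empty) with some successor in Z. Z1 = {q2, q3, q4, q6, q7, q8}; Z2 = {q0, q2, q3, q4, q6, q7, q8}; fixed.
Sat(E[empty U ¬grant]) = {q0, q2, q3, q4, q6, q7, q8}
Sat(AX E[empty U ¬grant]) = {s : every successor in {q0, q2, q3, q4, q6, q7, q8}} = {q0, q1, q2, q3, q8, q9}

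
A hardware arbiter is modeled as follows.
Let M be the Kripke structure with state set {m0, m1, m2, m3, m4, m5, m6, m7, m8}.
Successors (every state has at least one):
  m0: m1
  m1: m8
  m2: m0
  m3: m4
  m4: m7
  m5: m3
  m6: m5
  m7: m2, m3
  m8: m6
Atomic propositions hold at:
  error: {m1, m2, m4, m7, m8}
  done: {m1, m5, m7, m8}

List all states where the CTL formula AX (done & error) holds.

{m0, m1, m4}

Sat(done & error) = {m1, m7, m8}
Sat(AX (done & error)) = {s : every successor in {m1, m7, m8}} = {m0, m1, m4}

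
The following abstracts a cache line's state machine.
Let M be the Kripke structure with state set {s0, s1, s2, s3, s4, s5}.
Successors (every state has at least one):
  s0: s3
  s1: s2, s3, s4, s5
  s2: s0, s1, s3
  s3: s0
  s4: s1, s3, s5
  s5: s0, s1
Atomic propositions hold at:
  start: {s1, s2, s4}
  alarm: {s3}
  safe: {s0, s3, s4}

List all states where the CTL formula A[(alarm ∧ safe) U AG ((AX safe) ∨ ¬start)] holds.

Sat(alarm ∧ safe) = {s3}
Sat(AX safe) = {s : every successor in {s0, s3, s4}} = {s0, s3}
Sat(¬start) = {s0, s3, s5}
Sat((AX safe) ∨ ¬start) = {s0, s3, s5}
AG ((AX safe) ∨ ¬start): greatest fixpoint, start Z0 = {s0, s3, s5}, keep only states in Sat with every successor in Z. Z1 = {s0, s3}; fixed.
Sat(AG ((AX safe) ∨ ¬start)) = {s0, s3}
A[(alarm ∧ safe) U AG ((AX safe) ∨ ¬start)]: least fixpoint, start Z0 = Sat(AG ((AX safe) ∨ ¬start)) = {s0, s3}, add states in Sat(alarm ∧ safe) with every successor in Z. Already a fixed point.
Sat(A[(alarm ∧ safe) U AG ((AX safe) ∨ ¬start)]) = {s0, s3}

{s0, s3}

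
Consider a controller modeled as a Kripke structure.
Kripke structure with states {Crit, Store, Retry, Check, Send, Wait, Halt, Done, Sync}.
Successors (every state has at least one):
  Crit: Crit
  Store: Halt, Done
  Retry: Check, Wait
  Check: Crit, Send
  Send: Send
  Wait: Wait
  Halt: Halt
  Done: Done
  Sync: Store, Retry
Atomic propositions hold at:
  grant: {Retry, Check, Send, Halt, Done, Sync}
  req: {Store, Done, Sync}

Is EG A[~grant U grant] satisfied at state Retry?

Sat(~grant) = {Crit, Store, Wait}
A[~grant U grant]: least fixpoint, start Z0 = Sat(grant) = {Retry, Check, Send, Halt, Done, Sync}, add states in Sat(~grant) with every successor in Z. Z1 = {Store, Retry, Check, Send, Halt, Done, Sync}; fixed.
Sat(A[~grant U grant]) = {Store, Retry, Check, Send, Halt, Done, Sync}
EG A[~grant U grant]: greatest fixpoint, start Z0 = {Store, Retry, Check, Send, Halt, Done, Sync}, keep only states in Sat with some successor in Z. Already a fixed point.
Sat(EG A[~grant U grant]) = {Store, Retry, Check, Send, Halt, Done, Sync}
Retry ∈ Sat(EG A[~grant U grant]) = {Store, Retry, Check, Send, Halt, Done, Sync}, so the formula holds at Retry.

Yes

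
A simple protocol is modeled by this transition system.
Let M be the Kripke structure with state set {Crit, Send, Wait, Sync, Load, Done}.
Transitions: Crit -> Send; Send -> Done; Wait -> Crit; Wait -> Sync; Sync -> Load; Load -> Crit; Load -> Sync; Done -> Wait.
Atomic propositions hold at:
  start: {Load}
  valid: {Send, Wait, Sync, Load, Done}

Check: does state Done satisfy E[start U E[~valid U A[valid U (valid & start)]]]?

No

Sat(~valid) = {Crit}
Sat(valid & start) = {Load}
A[valid U (valid & start)]: least fixpoint, start Z0 = Sat((valid & start)) = {Load}, add states in Sat(valid) with every successor in Z. Z1 = {Sync, Load}; fixed.
Sat(A[valid U (valid & start)]) = {Sync, Load}
E[~valid U A[valid U (valid & start)]]: least fixpoint, start Z0 = Sat(A[valid U (valid & start)]) = {Sync, Load}, add states in Sat(~valid) with some successor in Z. Already a fixed point.
Sat(E[~valid U A[valid U (valid & start)]]) = {Sync, Load}
E[start U E[~valid U A[valid U (valid & start)]]]: least fixpoint, start Z0 = Sat(E[~valid U A[valid U (valid & start)]]) = {Sync, Load}, add states in Sat(start) with some successor in Z. Already a fixed point.
Sat(E[start U E[~valid U A[valid U (valid & start)]]]) = {Sync, Load}
Done ∉ Sat(E[start U E[~valid U A[valid U (valid & start)]]]) = {Sync, Load}, so the formula does not hold at Done.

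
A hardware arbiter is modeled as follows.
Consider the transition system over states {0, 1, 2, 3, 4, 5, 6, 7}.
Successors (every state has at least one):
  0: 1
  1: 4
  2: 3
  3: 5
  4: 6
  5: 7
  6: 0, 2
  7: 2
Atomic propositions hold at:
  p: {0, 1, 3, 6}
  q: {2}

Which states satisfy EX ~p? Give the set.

Sat(~p) = {2, 4, 5, 7}
Sat(EX ~p) = {s : some successor in {2, 4, 5, 7}} = {1, 3, 5, 6, 7}

{1, 3, 5, 6, 7}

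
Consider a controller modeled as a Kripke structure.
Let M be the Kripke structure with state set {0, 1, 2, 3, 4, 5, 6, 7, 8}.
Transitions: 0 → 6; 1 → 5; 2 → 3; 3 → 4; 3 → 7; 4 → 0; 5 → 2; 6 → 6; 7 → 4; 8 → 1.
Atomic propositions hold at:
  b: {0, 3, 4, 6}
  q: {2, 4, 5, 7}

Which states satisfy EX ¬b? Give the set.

Sat(¬b) = {1, 2, 5, 7, 8}
Sat(EX ¬b) = {s : some successor in {1, 2, 5, 7, 8}} = {1, 3, 5, 8}

{1, 3, 5, 8}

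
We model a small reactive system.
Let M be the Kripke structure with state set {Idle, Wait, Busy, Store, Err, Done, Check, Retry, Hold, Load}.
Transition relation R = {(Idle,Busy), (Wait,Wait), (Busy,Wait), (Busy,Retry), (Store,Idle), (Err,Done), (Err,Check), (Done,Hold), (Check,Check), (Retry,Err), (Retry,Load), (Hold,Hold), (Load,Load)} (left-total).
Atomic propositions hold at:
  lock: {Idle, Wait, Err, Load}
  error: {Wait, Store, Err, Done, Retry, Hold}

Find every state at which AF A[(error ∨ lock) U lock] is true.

Sat(error ∨ lock) = {Idle, Wait, Store, Err, Done, Retry, Hold, Load}
A[(error ∨ lock) U lock]: least fixpoint, start Z0 = Sat(lock) = {Idle, Wait, Err, Load}, add states in Sat(error ∨ lock) with every successor in Z. Z1 = {Idle, Wait, Store, Err, Retry, Load}; fixed.
Sat(A[(error ∨ lock) U lock]) = {Idle, Wait, Store, Err, Retry, Load}
AF A[(error ∨ lock) U lock]: least fixpoint, start Z0 = {Idle, Wait, Store, Err, Retry, Load}, add states with every successor in Z. Z1 = {Idle, Wait, Busy, Store, Err, Retry, Load}; fixed.
Sat(AF A[(error ∨ lock) U lock]) = {Idle, Wait, Busy, Store, Err, Retry, Load}

{Idle, Wait, Busy, Store, Err, Retry, Load}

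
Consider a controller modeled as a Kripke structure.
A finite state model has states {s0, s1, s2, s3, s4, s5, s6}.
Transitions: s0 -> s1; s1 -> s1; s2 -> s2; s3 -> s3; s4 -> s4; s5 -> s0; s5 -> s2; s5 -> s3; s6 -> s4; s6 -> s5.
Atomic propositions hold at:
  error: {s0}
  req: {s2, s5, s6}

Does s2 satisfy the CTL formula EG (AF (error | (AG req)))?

AG req: greatest fixpoint, start Z0 = {s2, s5, s6}, keep only states in Sat with every successor in Z. Z1 = {s2}; fixed.
Sat(AG req) = {s2}
Sat(error | (AG req)) = {s0, s2}
AF (error | (AG req)): least fixpoint, start Z0 = {s0, s2}, add states with every successor in Z. Already a fixed point.
Sat(AF (error | (AG req))) = {s0, s2}
EG (AF (error | (AG req))): greatest fixpoint, start Z0 = {s0, s2}, keep only states in Sat with some successor in Z. Z1 = {s2}; fixed.
Sat(EG (AF (error | (AG req)))) = {s2}
s2 ∈ Sat(EG (AF (error | (AG req)))) = {s2}, so the formula holds at s2.

Yes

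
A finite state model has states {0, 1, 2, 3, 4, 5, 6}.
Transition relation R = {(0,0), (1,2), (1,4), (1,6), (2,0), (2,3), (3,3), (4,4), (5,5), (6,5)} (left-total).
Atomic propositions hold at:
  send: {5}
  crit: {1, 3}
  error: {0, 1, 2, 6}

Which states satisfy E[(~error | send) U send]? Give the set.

{5}

Sat(~error) = {3, 4, 5}
Sat(~error | send) = {3, 4, 5}
E[(~error | send) U send]: least fixpoint, start Z0 = Sat(send) = {5}, add states in Sat(~error | send) with some successor in Z. Already a fixed point.
Sat(E[(~error | send) U send]) = {5}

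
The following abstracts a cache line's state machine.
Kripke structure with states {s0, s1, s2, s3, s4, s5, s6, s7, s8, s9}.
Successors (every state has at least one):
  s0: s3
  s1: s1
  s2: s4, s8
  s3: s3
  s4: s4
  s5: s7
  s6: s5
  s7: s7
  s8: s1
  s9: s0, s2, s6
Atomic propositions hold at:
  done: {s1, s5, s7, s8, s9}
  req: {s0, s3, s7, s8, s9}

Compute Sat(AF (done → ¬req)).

Sat(¬req) = {s1, s2, s4, s5, s6}
Sat(done → ¬req) = {s0, s1, s2, s3, s4, s5, s6}
AF (done → ¬req): least fixpoint, start Z0 = {s0, s1, s2, s3, s4, s5, s6}, add states with every successor in Z. Z1 = {s0, s1, s2, s3, s4, s5, s6, s8, s9}; fixed.
Sat(AF (done → ¬req)) = {s0, s1, s2, s3, s4, s5, s6, s8, s9}

{s0, s1, s2, s3, s4, s5, s6, s8, s9}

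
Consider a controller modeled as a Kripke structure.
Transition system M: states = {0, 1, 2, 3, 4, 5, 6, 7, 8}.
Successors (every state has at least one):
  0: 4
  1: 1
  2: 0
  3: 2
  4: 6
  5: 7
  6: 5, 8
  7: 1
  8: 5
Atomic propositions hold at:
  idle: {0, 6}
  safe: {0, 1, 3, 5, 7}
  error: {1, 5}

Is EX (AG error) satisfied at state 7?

AG error: greatest fixpoint, start Z0 = {1, 5}, keep only states in Sat with every successor in Z. Z1 = {1}; fixed.
Sat(AG error) = {1}
Sat(EX (AG error)) = {s : some successor in {1}} = {1, 7}
7 ∈ Sat(EX (AG error)) = {1, 7}, so the formula holds at 7.

Yes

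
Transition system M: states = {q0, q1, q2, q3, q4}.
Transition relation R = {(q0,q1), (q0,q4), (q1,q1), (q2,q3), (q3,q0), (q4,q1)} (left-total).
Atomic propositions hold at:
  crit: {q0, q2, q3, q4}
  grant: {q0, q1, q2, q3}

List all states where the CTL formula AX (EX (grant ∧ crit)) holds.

{q2}

Sat(grant ∧ crit) = {q0, q2, q3}
Sat(EX (grant ∧ crit)) = {s : some successor in {q0, q2, q3}} = {q2, q3}
Sat(AX (EX (grant ∧ crit))) = {s : every successor in {q2, q3}} = {q2}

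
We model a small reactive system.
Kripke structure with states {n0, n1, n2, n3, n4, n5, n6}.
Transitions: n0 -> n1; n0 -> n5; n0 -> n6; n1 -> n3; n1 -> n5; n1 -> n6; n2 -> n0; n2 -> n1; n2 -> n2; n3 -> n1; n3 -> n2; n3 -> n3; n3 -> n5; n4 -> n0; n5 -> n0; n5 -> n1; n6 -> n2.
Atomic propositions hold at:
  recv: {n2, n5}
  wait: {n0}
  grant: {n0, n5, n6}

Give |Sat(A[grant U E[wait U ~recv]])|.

6

Sat(~recv) = {n0, n1, n3, n4, n6}
E[wait U ~recv]: least fixpoint, start Z0 = Sat(~recv) = {n0, n1, n3, n4, n6}, add states in Sat(wait) with some successor in Z. Already a fixed point.
Sat(E[wait U ~recv]) = {n0, n1, n3, n4, n6}
A[grant U E[wait U ~recv]]: least fixpoint, start Z0 = Sat(E[wait U ~recv]) = {n0, n1, n3, n4, n6}, add states in Sat(grant) with every successor in Z. Z1 = {n0, n1, n3, n4, n5, n6}; fixed.
Sat(A[grant U E[wait U ~recv]]) = {n0, n1, n3, n4, n5, n6}
|Sat(A[grant U E[wait U ~recv]])| = |{n0, n1, n3, n4, n5, n6}| = 6.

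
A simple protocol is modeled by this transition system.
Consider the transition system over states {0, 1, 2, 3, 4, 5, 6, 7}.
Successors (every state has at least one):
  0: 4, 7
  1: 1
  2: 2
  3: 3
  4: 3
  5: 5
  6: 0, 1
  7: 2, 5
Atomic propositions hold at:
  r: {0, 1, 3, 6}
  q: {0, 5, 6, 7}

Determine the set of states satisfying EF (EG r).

{0, 1, 3, 4, 6}

EG r: greatest fixpoint, start Z0 = {0, 1, 3, 6}, keep only states in Sat with some successor in Z. Z1 = {1, 3, 6}; fixed.
Sat(EG r) = {1, 3, 6}
EF (EG r): least fixpoint, start Z0 = {1, 3, 6}, add states with some successor in Z. Z1 = {1, 3, 4, 6}; Z2 = {0, 1, 3, 4, 6}; fixed.
Sat(EF (EG r)) = {0, 1, 3, 4, 6}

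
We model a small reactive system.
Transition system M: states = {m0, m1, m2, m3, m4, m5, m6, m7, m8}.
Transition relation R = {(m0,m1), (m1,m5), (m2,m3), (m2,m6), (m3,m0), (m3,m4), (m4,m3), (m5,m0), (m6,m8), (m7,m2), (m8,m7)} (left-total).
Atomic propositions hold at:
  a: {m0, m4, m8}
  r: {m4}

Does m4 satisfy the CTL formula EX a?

No

Sat(EX a) = {s : some successor in {m0, m4, m8}} = {m3, m5, m6}
m4 ∉ Sat(EX a) = {m3, m5, m6}, so the formula does not hold at m4.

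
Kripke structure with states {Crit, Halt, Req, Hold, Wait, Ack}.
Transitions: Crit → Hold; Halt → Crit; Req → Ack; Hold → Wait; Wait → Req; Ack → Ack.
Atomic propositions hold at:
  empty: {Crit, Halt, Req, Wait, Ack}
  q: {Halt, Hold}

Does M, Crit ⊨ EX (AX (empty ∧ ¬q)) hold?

Sat(¬q) = {Crit, Req, Wait, Ack}
Sat(empty ∧ ¬q) = {Crit, Req, Wait, Ack}
Sat(AX (empty ∧ ¬q)) = {s : every successor in {Crit, Req, Wait, Ack}} = {Halt, Req, Hold, Wait, Ack}
Sat(EX (AX (empty ∧ ¬q))) = {s : some successor in {Halt, Req, Hold, Wait, Ack}} = {Crit, Req, Hold, Wait, Ack}
Crit ∈ Sat(EX (AX (empty ∧ ¬q))) = {Crit, Req, Hold, Wait, Ack}, so the formula holds at Crit.

Yes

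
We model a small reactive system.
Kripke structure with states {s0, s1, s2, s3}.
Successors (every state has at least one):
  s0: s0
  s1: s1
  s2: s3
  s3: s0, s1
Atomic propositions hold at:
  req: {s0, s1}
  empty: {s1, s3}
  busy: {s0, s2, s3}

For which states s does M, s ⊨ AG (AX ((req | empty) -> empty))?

Sat(req | empty) = {s0, s1, s3}
Sat((req | empty) -> empty) = {s1, s2, s3}
Sat(AX ((req | empty) -> empty)) = {s : every successor in {s1, s2, s3}} = {s1, s2}
AG (AX ((req | empty) -> empty)): greatest fixpoint, start Z0 = {s1, s2}, keep only states in Sat with every successor in Z. Z1 = {s1}; fixed.
Sat(AG (AX ((req | empty) -> empty))) = {s1}

{s1}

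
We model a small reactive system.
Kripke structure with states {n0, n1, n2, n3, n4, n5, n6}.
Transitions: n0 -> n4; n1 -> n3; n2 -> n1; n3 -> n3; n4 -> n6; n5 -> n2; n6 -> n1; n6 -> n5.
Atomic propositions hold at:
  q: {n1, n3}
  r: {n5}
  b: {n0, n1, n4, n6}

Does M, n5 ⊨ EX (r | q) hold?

No

Sat(r | q) = {n1, n3, n5}
Sat(EX (r | q)) = {s : some successor in {n1, n3, n5}} = {n1, n2, n3, n6}
n5 ∉ Sat(EX (r | q)) = {n1, n2, n3, n6}, so the formula does not hold at n5.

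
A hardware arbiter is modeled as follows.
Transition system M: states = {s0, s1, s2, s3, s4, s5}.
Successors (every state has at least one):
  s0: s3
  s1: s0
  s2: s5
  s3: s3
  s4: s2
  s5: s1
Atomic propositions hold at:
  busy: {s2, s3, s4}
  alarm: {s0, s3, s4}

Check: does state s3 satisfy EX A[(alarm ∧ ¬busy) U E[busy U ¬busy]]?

No

Sat(¬busy) = {s0, s1, s5}
Sat(alarm ∧ ¬busy) = {s0}
E[busy U ¬busy]: least fixpoint, start Z0 = Sat(¬busy) = {s0, s1, s5}, add states in Sat(busy) with some successor in Z. Z1 = {s0, s1, s2, s5}; Z2 = {s0, s1, s2, s4, s5}; fixed.
Sat(E[busy U ¬busy]) = {s0, s1, s2, s4, s5}
A[(alarm ∧ ¬busy) U E[busy U ¬busy]]: least fixpoint, start Z0 = Sat(E[busy U ¬busy]) = {s0, s1, s2, s4, s5}, add states in Sat(alarm ∧ ¬busy) with every successor in Z. Already a fixed point.
Sat(A[(alarm ∧ ¬busy) U E[busy U ¬busy]]) = {s0, s1, s2, s4, s5}
Sat(EX A[(alarm ∧ ¬busy) U E[busy U ¬busy]]) = {s : some successor in {s0, s1, s2, s4, s5}} = {s1, s2, s4, s5}
s3 ∉ Sat(EX A[(alarm ∧ ¬busy) U E[busy U ¬busy]]) = {s1, s2, s4, s5}, so the formula does not hold at s3.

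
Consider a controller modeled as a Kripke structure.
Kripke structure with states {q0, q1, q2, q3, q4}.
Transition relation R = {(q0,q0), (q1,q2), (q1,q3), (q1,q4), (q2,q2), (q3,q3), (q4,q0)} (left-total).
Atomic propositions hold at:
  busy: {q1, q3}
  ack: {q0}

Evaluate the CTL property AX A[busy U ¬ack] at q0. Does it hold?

Sat(¬ack) = {q1, q2, q3, q4}
A[busy U ¬ack]: least fixpoint, start Z0 = Sat(¬ack) = {q1, q2, q3, q4}, add states in Sat(busy) with every successor in Z. Already a fixed point.
Sat(A[busy U ¬ack]) = {q1, q2, q3, q4}
Sat(AX A[busy U ¬ack]) = {s : every successor in {q1, q2, q3, q4}} = {q1, q2, q3}
q0 ∉ Sat(AX A[busy U ¬ack]) = {q1, q2, q3}, so the formula does not hold at q0.

No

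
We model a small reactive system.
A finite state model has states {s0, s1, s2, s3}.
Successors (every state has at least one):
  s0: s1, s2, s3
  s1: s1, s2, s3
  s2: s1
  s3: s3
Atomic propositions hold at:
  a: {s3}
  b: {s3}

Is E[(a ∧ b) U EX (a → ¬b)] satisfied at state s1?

Yes

Sat(a ∧ b) = {s3}
Sat(¬b) = {s0, s1, s2}
Sat(a → ¬b) = {s0, s1, s2}
Sat(EX (a → ¬b)) = {s : some successor in {s0, s1, s2}} = {s0, s1, s2}
E[(a ∧ b) U EX (a → ¬b)]: least fixpoint, start Z0 = Sat(EX (a → ¬b)) = {s0, s1, s2}, add states in Sat(a ∧ b) with some successor in Z. Already a fixed point.
Sat(E[(a ∧ b) U EX (a → ¬b)]) = {s0, s1, s2}
s1 ∈ Sat(E[(a ∧ b) U EX (a → ¬b)]) = {s0, s1, s2}, so the formula holds at s1.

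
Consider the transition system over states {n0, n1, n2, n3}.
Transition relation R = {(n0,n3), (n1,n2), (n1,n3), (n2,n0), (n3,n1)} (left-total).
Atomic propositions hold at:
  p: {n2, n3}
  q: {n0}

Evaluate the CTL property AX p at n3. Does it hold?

Sat(AX p) = {s : every successor in {n2, n3}} = {n0, n1}
n3 ∉ Sat(AX p) = {n0, n1}, so the formula does not hold at n3.

No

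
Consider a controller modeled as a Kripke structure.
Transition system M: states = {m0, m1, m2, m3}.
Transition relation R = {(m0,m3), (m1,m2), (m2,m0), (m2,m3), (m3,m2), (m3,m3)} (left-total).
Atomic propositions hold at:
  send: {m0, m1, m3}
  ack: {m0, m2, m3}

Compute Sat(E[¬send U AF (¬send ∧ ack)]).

Sat(¬send) = {m2}
Sat(¬send ∧ ack) = {m2}
AF (¬send ∧ ack): least fixpoint, start Z0 = {m2}, add states with every successor in Z. Z1 = {m1, m2}; fixed.
Sat(AF (¬send ∧ ack)) = {m1, m2}
E[¬send U AF (¬send ∧ ack)]: least fixpoint, start Z0 = Sat(AF (¬send ∧ ack)) = {m1, m2}, add states in Sat(¬send) with some successor in Z. Already a fixed point.
Sat(E[¬send U AF (¬send ∧ ack)]) = {m1, m2}

{m1, m2}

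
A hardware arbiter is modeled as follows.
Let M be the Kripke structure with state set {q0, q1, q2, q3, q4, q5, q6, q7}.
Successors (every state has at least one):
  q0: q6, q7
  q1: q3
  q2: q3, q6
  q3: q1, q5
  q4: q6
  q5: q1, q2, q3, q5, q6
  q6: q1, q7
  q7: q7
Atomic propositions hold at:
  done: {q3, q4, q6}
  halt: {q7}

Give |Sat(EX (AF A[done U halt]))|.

A[done U halt]: least fixpoint, start Z0 = Sat(halt) = {q7}, add states in Sat(done) with every successor in Z. Already a fixed point.
Sat(A[done U halt]) = {q7}
AF A[done U halt]: least fixpoint, start Z0 = {q7}, add states with every successor in Z. Already a fixed point.
Sat(AF A[done U halt]) = {q7}
Sat(EX (AF A[done U halt])) = {s : some successor in {q7}} = {q0, q6, q7}
|Sat(EX (AF A[done U halt]))| = |{q0, q6, q7}| = 3.

3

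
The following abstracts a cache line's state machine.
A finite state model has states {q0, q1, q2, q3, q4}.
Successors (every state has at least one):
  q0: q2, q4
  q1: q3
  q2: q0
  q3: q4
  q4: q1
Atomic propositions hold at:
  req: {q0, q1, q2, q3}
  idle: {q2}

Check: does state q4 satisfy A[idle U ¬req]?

Sat(¬req) = {q4}
A[idle U ¬req]: least fixpoint, start Z0 = Sat(¬req) = {q4}, add states in Sat(idle) with every successor in Z. Already a fixed point.
Sat(A[idle U ¬req]) = {q4}
q4 ∈ Sat(A[idle U ¬req]) = {q4}, so the formula holds at q4.

Yes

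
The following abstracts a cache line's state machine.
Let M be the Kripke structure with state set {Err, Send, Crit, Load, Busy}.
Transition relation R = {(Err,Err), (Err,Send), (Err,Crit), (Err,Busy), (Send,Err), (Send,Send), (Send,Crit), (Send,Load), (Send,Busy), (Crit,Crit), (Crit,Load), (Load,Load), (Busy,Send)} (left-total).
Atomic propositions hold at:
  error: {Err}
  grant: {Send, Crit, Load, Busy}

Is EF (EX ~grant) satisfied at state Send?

Sat(~grant) = {Err}
Sat(EX ~grant) = {s : some successor in {Err}} = {Err, Send}
EF (EX ~grant): least fixpoint, start Z0 = {Err, Send}, add states with some successor in Z. Z1 = {Err, Send, Busy}; fixed.
Sat(EF (EX ~grant)) = {Err, Send, Busy}
Send ∈ Sat(EF (EX ~grant)) = {Err, Send, Busy}, so the formula holds at Send.

Yes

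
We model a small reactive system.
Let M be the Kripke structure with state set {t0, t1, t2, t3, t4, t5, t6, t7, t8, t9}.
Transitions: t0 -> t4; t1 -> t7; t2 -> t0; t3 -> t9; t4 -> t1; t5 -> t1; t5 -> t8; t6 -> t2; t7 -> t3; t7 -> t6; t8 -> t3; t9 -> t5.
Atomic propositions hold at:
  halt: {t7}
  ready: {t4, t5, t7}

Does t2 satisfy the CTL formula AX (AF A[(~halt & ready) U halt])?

Yes

Sat(~halt) = {t0, t1, t2, t3, t4, t5, t6, t8, t9}
Sat(~halt & ready) = {t4, t5}
A[(~halt & ready) U halt]: least fixpoint, start Z0 = Sat(halt) = {t7}, add states in Sat(~halt & ready) with every successor in Z. Already a fixed point.
Sat(A[(~halt & ready) U halt]) = {t7}
AF A[(~halt & ready) U halt]: least fixpoint, start Z0 = {t7}, add states with every successor in Z. Z1 = {t1, t7}; Z2 = {t1, t4, t7}; Z3 = {t0, t1, t4, t7}; Z4 = {t0, t1, t2, t4, t7}; Z5 = {t0, t1, t2, t4, t6, t7}; fixed.
Sat(AF A[(~halt & ready) U halt]) = {t0, t1, t2, t4, t6, t7}
Sat(AX (AF A[(~halt & ready) U halt])) = {s : every successor in {t0, t1, t2, t4, t6, t7}} = {t0, t1, t2, t4, t6}
t2 ∈ Sat(AX (AF A[(~halt & ready) U halt])) = {t0, t1, t2, t4, t6}, so the formula holds at t2.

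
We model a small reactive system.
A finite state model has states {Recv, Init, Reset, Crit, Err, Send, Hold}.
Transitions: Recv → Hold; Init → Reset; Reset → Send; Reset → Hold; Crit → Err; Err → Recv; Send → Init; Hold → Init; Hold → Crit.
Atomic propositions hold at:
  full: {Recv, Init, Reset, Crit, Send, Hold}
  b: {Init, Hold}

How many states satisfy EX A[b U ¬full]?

1

Sat(¬full) = {Err}
A[b U ¬full]: least fixpoint, start Z0 = Sat(¬full) = {Err}, add states in Sat(b) with every successor in Z. Already a fixed point.
Sat(A[b U ¬full]) = {Err}
Sat(EX A[b U ¬full]) = {s : some successor in {Err}} = {Crit}
|Sat(EX A[b U ¬full])| = |{Crit}| = 1.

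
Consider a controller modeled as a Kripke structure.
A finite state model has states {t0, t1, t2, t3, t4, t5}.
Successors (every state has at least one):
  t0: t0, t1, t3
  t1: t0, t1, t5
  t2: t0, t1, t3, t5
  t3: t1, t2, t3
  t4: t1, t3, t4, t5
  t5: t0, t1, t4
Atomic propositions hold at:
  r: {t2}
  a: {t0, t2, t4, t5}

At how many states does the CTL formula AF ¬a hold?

Sat(¬a) = {t1, t3}
AF ¬a: least fixpoint, start Z0 = {t1, t3}, add states with every successor in Z. Already a fixed point.
Sat(AF ¬a) = {t1, t3}
|Sat(AF ¬a)| = |{t1, t3}| = 2.

2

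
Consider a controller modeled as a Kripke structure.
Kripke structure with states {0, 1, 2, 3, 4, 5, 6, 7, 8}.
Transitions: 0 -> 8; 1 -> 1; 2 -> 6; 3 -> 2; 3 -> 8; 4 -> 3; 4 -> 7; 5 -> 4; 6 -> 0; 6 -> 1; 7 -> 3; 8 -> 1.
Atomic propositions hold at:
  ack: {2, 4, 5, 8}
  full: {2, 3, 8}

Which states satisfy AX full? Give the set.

{0, 3, 7}

Sat(AX full) = {s : every successor in {2, 3, 8}} = {0, 3, 7}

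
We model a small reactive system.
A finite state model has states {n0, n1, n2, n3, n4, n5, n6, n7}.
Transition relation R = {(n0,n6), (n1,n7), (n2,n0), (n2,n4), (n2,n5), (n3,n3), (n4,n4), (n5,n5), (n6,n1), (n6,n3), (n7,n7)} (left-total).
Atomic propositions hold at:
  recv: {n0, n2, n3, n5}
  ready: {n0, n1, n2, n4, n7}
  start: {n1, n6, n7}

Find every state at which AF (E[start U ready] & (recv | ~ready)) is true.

{n0, n2, n6}

E[start U ready]: least fixpoint, start Z0 = Sat(ready) = {n0, n1, n2, n4, n7}, add states in Sat(start) with some successor in Z. Z1 = {n0, n1, n2, n4, n6, n7}; fixed.
Sat(E[start U ready]) = {n0, n1, n2, n4, n6, n7}
Sat(~ready) = {n3, n5, n6}
Sat(recv | ~ready) = {n0, n2, n3, n5, n6}
Sat(E[start U ready] & (recv | ~ready)) = {n0, n2, n6}
AF (E[start U ready] & (recv | ~ready)): least fixpoint, start Z0 = {n0, n2, n6}, add states with every successor in Z. Already a fixed point.
Sat(AF (E[start U ready] & (recv | ~ready))) = {n0, n2, n6}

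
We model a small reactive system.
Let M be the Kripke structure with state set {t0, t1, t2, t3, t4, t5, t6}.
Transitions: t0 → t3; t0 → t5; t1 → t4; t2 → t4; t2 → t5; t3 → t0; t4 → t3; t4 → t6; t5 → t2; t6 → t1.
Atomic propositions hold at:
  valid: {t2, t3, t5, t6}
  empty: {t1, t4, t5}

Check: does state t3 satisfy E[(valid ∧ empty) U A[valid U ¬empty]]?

Yes

Sat(valid ∧ empty) = {t5}
Sat(¬empty) = {t0, t2, t3, t6}
A[valid U ¬empty]: least fixpoint, start Z0 = Sat(¬empty) = {t0, t2, t3, t6}, add states in Sat(valid) with every successor in Z. Z1 = {t0, t2, t3, t5, t6}; fixed.
Sat(A[valid U ¬empty]) = {t0, t2, t3, t5, t6}
E[(valid ∧ empty) U A[valid U ¬empty]]: least fixpoint, start Z0 = Sat(A[valid U ¬empty]) = {t0, t2, t3, t5, t6}, add states in Sat(valid ∧ empty) with some successor in Z. Already a fixed point.
Sat(E[(valid ∧ empty) U A[valid U ¬empty]]) = {t0, t2, t3, t5, t6}
t3 ∈ Sat(E[(valid ∧ empty) U A[valid U ¬empty]]) = {t0, t2, t3, t5, t6}, so the formula holds at t3.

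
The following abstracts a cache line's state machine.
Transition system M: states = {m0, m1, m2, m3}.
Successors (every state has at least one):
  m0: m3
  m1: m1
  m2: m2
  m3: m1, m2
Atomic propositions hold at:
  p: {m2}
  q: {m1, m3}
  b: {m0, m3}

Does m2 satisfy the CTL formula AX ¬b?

Sat(¬b) = {m1, m2}
Sat(AX ¬b) = {s : every successor in {m1, m2}} = {m1, m2, m3}
m2 ∈ Sat(AX ¬b) = {m1, m2, m3}, so the formula holds at m2.

Yes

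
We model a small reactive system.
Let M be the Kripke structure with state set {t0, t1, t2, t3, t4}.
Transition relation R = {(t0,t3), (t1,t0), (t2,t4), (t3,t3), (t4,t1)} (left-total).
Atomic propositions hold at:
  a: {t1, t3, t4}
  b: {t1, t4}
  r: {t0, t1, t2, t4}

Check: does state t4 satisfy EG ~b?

No

Sat(~b) = {t0, t2, t3}
EG ~b: greatest fixpoint, start Z0 = {t0, t2, t3}, keep only states in Sat with some successor in Z. Z1 = {t0, t3}; fixed.
Sat(EG ~b) = {t0, t3}
t4 ∉ Sat(EG ~b) = {t0, t3}, so the formula does not hold at t4.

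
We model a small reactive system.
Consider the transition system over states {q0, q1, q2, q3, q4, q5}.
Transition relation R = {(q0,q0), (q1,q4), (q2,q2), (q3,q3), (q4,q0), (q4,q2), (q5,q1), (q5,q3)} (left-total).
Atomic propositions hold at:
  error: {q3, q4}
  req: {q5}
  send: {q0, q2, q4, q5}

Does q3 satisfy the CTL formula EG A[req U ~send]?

Yes

Sat(~send) = {q1, q3}
A[req U ~send]: least fixpoint, start Z0 = Sat(~send) = {q1, q3}, add states in Sat(req) with every successor in Z. Z1 = {q1, q3, q5}; fixed.
Sat(A[req U ~send]) = {q1, q3, q5}
EG A[req U ~send]: greatest fixpoint, start Z0 = {q1, q3, q5}, keep only states in Sat with some successor in Z. Z1 = {q3, q5}; fixed.
Sat(EG A[req U ~send]) = {q3, q5}
q3 ∈ Sat(EG A[req U ~send]) = {q3, q5}, so the formula holds at q3.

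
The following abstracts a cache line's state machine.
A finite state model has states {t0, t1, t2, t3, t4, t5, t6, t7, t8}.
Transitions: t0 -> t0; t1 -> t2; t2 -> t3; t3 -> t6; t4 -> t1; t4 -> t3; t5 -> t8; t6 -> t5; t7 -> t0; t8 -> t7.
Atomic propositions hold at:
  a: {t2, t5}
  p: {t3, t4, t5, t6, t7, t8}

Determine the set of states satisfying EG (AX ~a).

{t0, t5, t7, t8}

Sat(~a) = {t0, t1, t3, t4, t6, t7, t8}
Sat(AX ~a) = {s : every successor in {t0, t1, t3, t4, t6, t7, t8}} = {t0, t2, t3, t4, t5, t7, t8}
EG (AX ~a): greatest fixpoint, start Z0 = {t0, t2, t3, t4, t5, t7, t8}, keep only states in Sat with some successor in Z. Z1 = {t0, t2, t4, t5, t7, t8}; Z2 = {t0, t5, t7, t8}; fixed.
Sat(EG (AX ~a)) = {t0, t5, t7, t8}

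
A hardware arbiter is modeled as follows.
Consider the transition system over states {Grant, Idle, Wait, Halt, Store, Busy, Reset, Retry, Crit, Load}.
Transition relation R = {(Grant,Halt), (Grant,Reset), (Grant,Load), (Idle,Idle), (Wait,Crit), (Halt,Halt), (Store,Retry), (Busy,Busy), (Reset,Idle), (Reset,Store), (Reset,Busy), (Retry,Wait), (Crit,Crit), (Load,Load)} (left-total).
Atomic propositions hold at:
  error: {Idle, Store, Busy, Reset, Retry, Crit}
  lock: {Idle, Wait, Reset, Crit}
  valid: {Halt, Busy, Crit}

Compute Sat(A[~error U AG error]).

{Idle, Wait, Busy, Crit}

Sat(~error) = {Grant, Wait, Halt, Load}
AG error: greatest fixpoint, start Z0 = {Idle, Store, Busy, Reset, Retry, Crit}, keep only states in Sat with every successor in Z. Z1 = {Idle, Store, Busy, Reset, Crit}; Z2 = {Idle, Busy, Reset, Crit}; Z3 = {Idle, Busy, Crit}; fixed.
Sat(AG error) = {Idle, Busy, Crit}
A[~error U AG error]: least fixpoint, start Z0 = Sat(AG error) = {Idle, Busy, Crit}, add states in Sat(~error) with every successor in Z. Z1 = {Idle, Wait, Busy, Crit}; fixed.
Sat(A[~error U AG error]) = {Idle, Wait, Busy, Crit}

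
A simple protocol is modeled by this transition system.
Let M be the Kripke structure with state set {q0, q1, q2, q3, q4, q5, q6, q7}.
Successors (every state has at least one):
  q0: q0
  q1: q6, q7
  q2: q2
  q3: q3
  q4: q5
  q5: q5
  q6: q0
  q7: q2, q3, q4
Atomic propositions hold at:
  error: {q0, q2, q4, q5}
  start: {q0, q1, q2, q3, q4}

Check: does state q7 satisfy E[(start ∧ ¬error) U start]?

Sat(¬error) = {q1, q3, q6, q7}
Sat(start ∧ ¬error) = {q1, q3}
E[(start ∧ ¬error) U start]: least fixpoint, start Z0 = Sat(start) = {q0, q1, q2, q3, q4}, add states in Sat(start ∧ ¬error) with some successor in Z. Already a fixed point.
Sat(E[(start ∧ ¬error) U start]) = {q0, q1, q2, q3, q4}
q7 ∉ Sat(E[(start ∧ ¬error) U start]) = {q0, q1, q2, q3, q4}, so the formula does not hold at q7.

No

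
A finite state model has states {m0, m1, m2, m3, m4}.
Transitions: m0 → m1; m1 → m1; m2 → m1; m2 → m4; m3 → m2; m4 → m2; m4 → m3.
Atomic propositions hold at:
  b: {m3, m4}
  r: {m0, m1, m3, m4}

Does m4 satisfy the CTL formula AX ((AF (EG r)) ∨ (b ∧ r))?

No

EG r: greatest fixpoint, start Z0 = {m0, m1, m3, m4}, keep only states in Sat with some successor in Z. Z1 = {m0, m1, m4}; Z2 = {m0, m1}; fixed.
Sat(EG r) = {m0, m1}
AF (EG r): least fixpoint, start Z0 = {m0, m1}, add states with every successor in Z. Already a fixed point.
Sat(AF (EG r)) = {m0, m1}
Sat(b ∧ r) = {m3, m4}
Sat((AF (EG r)) ∨ (b ∧ r)) = {m0, m1, m3, m4}
Sat(AX ((AF (EG r)) ∨ (b ∧ r))) = {s : every successor in {m0, m1, m3, m4}} = {m0, m1, m2}
m4 ∉ Sat(AX ((AF (EG r)) ∨ (b ∧ r))) = {m0, m1, m2}, so the formula does not hold at m4.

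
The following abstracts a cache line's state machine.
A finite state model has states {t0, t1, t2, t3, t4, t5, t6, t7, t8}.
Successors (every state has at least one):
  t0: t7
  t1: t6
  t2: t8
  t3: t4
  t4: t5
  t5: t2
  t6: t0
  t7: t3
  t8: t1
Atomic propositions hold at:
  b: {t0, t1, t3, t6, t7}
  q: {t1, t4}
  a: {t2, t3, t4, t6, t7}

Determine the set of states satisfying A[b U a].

A[b U a]: least fixpoint, start Z0 = Sat(a) = {t2, t3, t4, t6, t7}, add states in Sat(b) with every successor in Z. Z1 = {t0, t1, t2, t3, t4, t6, t7}; fixed.
Sat(A[b U a]) = {t0, t1, t2, t3, t4, t6, t7}

{t0, t1, t2, t3, t4, t6, t7}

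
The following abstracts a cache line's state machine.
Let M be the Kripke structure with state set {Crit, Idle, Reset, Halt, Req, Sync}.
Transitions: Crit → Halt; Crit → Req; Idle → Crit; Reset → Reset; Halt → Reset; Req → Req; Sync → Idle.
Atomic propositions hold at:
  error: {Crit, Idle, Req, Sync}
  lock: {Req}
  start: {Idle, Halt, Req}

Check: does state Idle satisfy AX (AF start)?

Yes

AF start: least fixpoint, start Z0 = {Idle, Halt, Req}, add states with every successor in Z. Z1 = {Crit, Idle, Halt, Req, Sync}; fixed.
Sat(AF start) = {Crit, Idle, Halt, Req, Sync}
Sat(AX (AF start)) = {s : every successor in {Crit, Idle, Halt, Req, Sync}} = {Crit, Idle, Req, Sync}
Idle ∈ Sat(AX (AF start)) = {Crit, Idle, Req, Sync}, so the formula holds at Idle.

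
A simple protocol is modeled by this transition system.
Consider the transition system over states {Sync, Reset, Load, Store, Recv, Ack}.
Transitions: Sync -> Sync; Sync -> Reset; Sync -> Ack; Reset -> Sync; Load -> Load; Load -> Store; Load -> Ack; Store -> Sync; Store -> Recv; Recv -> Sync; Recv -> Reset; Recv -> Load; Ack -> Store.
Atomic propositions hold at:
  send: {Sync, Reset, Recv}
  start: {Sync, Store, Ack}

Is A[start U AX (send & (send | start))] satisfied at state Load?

Sat(send | start) = {Sync, Reset, Store, Recv, Ack}
Sat(send & (send | start)) = {Sync, Reset, Recv}
Sat(AX (send & (send | start))) = {s : every successor in {Sync, Reset, Recv}} = {Reset, Store}
A[start U AX (send & (send | start))]: least fixpoint, start Z0 = Sat(AX (send & (send | start))) = {Reset, Store}, add states in Sat(start) with every successor in Z. Z1 = {Reset, Store, Ack}; fixed.
Sat(A[start U AX (send & (send | start))]) = {Reset, Store, Ack}
Load ∉ Sat(A[start U AX (send & (send | start))]) = {Reset, Store, Ack}, so the formula does not hold at Load.

No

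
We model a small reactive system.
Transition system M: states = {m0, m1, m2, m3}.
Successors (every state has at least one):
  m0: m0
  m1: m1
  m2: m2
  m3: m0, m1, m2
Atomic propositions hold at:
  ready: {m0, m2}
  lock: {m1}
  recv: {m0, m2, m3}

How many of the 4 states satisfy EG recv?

EG recv: greatest fixpoint, start Z0 = {m0, m2, m3}, keep only states in Sat with some successor in Z. Already a fixed point.
Sat(EG recv) = {m0, m2, m3}
|Sat(EG recv)| = |{m0, m2, m3}| = 3.

3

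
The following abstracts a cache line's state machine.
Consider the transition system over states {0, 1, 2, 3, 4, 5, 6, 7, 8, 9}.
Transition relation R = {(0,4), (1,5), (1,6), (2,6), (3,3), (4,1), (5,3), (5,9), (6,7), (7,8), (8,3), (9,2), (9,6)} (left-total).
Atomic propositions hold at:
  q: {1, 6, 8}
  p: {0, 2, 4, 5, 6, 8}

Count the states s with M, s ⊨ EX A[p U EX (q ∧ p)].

Sat(q ∧ p) = {6, 8}
Sat(EX (q ∧ p)) = {s : some successor in {6, 8}} = {1, 2, 7, 9}
A[p U EX (q ∧ p)]: least fixpoint, start Z0 = Sat(EX (q ∧ p)) = {1, 2, 7, 9}, add states in Sat(p) with every successor in Z. Z1 = {1, 2, 4, 6, 7, 9}; Z2 = {0, 1, 2, 4, 6, 7, 9}; fixed.
Sat(A[p U EX (q ∧ p)]) = {0, 1, 2, 4, 6, 7, 9}
Sat(EX A[p U EX (q ∧ p)]) = {s : some successor in {0, 1, 2, 4, 6, 7, 9}} = {0, 1, 2, 4, 5, 6, 9}
|Sat(EX A[p U EX (q ∧ p)])| = |{0, 1, 2, 4, 5, 6, 9}| = 7.

7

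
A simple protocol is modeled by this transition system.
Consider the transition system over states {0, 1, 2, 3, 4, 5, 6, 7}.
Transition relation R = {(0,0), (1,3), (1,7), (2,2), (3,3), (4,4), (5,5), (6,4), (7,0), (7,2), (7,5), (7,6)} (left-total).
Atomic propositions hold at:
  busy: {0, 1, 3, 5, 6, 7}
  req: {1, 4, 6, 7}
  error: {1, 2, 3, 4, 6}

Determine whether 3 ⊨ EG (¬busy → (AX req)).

Yes

Sat(¬busy) = {2, 4}
Sat(AX req) = {s : every successor in {1, 4, 6, 7}} = {4, 6}
Sat(¬busy → (AX req)) = {0, 1, 3, 4, 5, 6, 7}
EG (¬busy → (AX req)): greatest fixpoint, start Z0 = {0, 1, 3, 4, 5, 6, 7}, keep only states in Sat with some successor in Z. Already a fixed point.
Sat(EG (¬busy → (AX req))) = {0, 1, 3, 4, 5, 6, 7}
3 ∈ Sat(EG (¬busy → (AX req))) = {0, 1, 3, 4, 5, 6, 7}, so the formula holds at 3.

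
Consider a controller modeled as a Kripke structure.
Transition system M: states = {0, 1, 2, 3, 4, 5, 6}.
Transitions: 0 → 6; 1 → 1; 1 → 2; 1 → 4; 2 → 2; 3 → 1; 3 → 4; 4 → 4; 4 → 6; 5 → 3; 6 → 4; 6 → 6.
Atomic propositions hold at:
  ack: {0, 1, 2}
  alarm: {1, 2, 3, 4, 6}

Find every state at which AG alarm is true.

AG alarm: greatest fixpoint, start Z0 = {1, 2, 3, 4, 6}, keep only states in Sat with every successor in Z. Already a fixed point.
Sat(AG alarm) = {1, 2, 3, 4, 6}

{1, 2, 3, 4, 6}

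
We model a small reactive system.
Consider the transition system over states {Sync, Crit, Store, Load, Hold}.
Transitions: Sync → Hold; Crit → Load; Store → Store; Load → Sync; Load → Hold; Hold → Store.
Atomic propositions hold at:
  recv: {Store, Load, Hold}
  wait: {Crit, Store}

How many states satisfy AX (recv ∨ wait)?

Sat(recv ∨ wait) = {Crit, Store, Load, Hold}
Sat(AX (recv ∨ wait)) = {s : every successor in {Crit, Store, Load, Hold}} = {Sync, Crit, Store, Hold}
|Sat(AX (recv ∨ wait))| = |{Sync, Crit, Store, Hold}| = 4.

4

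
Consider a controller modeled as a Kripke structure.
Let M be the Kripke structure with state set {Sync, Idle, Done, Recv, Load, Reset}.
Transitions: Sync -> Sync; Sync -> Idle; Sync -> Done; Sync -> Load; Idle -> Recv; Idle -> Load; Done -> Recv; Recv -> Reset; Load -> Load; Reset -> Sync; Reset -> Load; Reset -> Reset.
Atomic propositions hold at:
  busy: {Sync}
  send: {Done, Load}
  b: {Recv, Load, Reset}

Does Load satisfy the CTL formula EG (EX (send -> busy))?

No

Sat(send -> busy) = {Sync, Idle, Recv, Reset}
Sat(EX (send -> busy)) = {s : some successor in {Sync, Idle, Recv, Reset}} = {Sync, Idle, Done, Recv, Reset}
EG (EX (send -> busy)): greatest fixpoint, start Z0 = {Sync, Idle, Done, Recv, Reset}, keep only states in Sat with some successor in Z. Already a fixed point.
Sat(EG (EX (send -> busy))) = {Sync, Idle, Done, Recv, Reset}
Load ∉ Sat(EG (EX (send -> busy))) = {Sync, Idle, Done, Recv, Reset}, so the formula does not hold at Load.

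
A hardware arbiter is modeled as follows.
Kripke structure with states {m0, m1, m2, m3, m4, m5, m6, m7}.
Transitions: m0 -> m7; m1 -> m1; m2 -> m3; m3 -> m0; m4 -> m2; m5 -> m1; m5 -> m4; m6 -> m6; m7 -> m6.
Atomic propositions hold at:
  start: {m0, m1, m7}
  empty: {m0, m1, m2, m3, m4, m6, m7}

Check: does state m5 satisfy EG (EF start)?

EF start: least fixpoint, start Z0 = {m0, m1, m7}, add states with some successor in Z. Z1 = {m0, m1, m3, m5, m7}; Z2 = {m0, m1, m2, m3, m5, m7}; Z3 = {m0, m1, m2, m3, m4, m5, m7}; fixed.
Sat(EF start) = {m0, m1, m2, m3, m4, m5, m7}
EG (EF start): greatest fixpoint, start Z0 = {m0, m1, m2, m3, m4, m5, m7}, keep only states in Sat with some successor in Z. Z1 = {m0, m1, m2, m3, m4, m5}; Z2 = {m1, m2, m3, m4, m5}; Z3 = {m1, m2, m4, m5}; Z4 = {m1, m4, m5}; Z5 = {m1, m5}; fixed.
Sat(EG (EF start)) = {m1, m5}
m5 ∈ Sat(EG (EF start)) = {m1, m5}, so the formula holds at m5.

Yes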